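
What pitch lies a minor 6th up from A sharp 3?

F sharp 4

Six letter names up from A: F.
A minor sixth spans 8 semitones, so from A#3 the target pitch is F#4.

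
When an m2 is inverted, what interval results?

The rule of nine gives the new number: 9 − 2 = 7, so a second becomes a seventh.
And minor becomes major under inversion, so we get a major seventh.

major 7th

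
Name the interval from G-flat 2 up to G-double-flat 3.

diminished octave

G to G is the same letter name, plus an octave, so the interval is some kind of octave.
The perfect octave is 12 semitones; here we have 11, one semitone narrower: diminished.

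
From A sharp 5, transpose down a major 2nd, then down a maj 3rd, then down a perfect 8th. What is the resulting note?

A major second down from A#5 is G#5.
A major third down from G#5 is E5.
Down a perfect octave from E5: E4 (12 semitones down).

E 4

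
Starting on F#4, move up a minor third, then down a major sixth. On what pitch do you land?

C4

F#4 up a minor third → A4 (3 semitones).
A4 down a major sixth → C4 (9 semitones).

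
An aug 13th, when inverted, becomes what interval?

d3

First reduce the compound augmented thirteenth to its simple form, an augmented sixth.
Inverted interval numbers add to nine, so a sixth pairs with a third (6 + 3 = 9).
The quality also flips — augmented becomes diminished — giving a diminished third.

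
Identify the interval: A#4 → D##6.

A to D spans four letter names (A-B-C-D), plus an octave — that makes it an eleventh of some quality.
A#4 to D##6 spans 18 semitones — one semitone wider than the perfect eleventh (17) — giving an augmented eleventh.
(Equivalently, a compound augmented fourth: an augmented fourth plus an octave.)

augmented 11th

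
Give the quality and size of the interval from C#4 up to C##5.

C to C is the same letter name, plus an octave, so the interval is some kind of octave.
A perfect octave would be 12 semitones; C#4 to C##5 is 13, one semitone wider, so the interval is augmented.

augmented octave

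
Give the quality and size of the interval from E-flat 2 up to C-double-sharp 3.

E to C spans six letter names (E-F-G-A-B-C): a sixth.
Eb2 to C##3 spans 11 semitones — two semitones wider than the major sixth (9) — giving a doubly augmented sixth.

doubly augmented sixth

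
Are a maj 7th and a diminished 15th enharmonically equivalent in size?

No

11 semitones (major seventh) vs 23 semitones (diminished fifteenth): not equal.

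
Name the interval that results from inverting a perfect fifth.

perfect 4th

The rule of nine gives the new number: 9 − 5 = 4, so a fifth becomes a fourth.
And perfect stays perfect under inversion, so we get a perfect fourth.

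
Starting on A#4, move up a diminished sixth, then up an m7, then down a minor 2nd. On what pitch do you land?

D6

A diminished sixth up from A#4 is F5.
A minor seventh up from F5 is Eb6.
Eb6 down a minor second → D6 (1 semitone).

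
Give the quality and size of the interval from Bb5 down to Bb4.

Descending from Bb5 to Bb4 is the same interval as ascending Bb4 to Bb5.
B to B is the same letter name, plus an octave — that makes it an octave of some quality.
The perfect octave spans 12 semitones, and Bb4 to Bb5 is exactly 12 semitones — so this is a perfect octave.

perfect octave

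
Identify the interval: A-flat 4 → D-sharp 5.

A to D spans four letter names (A-B-C-D), so the interval is some kind of fourth.
Ab4 to D#5 spans 7 semitones — two semitones wider than the perfect fourth (5) — giving a doubly augmented fourth.

doubly augmented 4th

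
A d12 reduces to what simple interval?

d5

Each octave removed subtracts seven from the number: 12 − 7 = 5.
So a diminished twelfth is an octave plus a diminished fifth. The quality is unchanged.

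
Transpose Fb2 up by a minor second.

The second takes the letter from F up to G.
A minor second spans 1 semitone, so from Fb2 the target pitch is Gbb2.

Gbb2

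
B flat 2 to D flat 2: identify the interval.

M6

Descending from Bb2 to Db2 is the same interval as ascending Db2 to Bb2.
D to B spans six letter names (D-E-F-G-A-B): a sixth.
Counting semitones, Db2→Bb2 is 9, which is the major sixth.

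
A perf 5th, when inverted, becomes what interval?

Interval numbers invert to sum to nine: 5 + 4 = 9, so a fifth inverts to a fourth.
Quality inverts too: perfect stays perfect. That makes the inversion a perfect fourth.

P4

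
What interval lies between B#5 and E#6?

perfect 4th

B to E spans four letter names (B-C-D-E): a fourth.
The perfect fourth spans 5 semitones, and B#5 to E#6 is exactly 5 semitones — so this is a perfect fourth.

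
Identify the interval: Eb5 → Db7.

minor 14th

E to D spans seven letter names (E-F-G-A-B-C-D), plus an octave, so the interval is some kind of fourteenth.
Eb5 to Db7 is 22 semitones, a half step short of the major fourteenth (23), so this is minor.
(Equivalently, a compound minor seventh: a minor seventh plus an octave.)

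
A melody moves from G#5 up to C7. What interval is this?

diminished eleventh

G to C spans four letter names (G-A-B-C), plus an octave, so the interval is some kind of eleventh.
A perfect eleventh would be 17 semitones; G#5 to C7 is 16, one semitone narrower, so the interval is diminished.
(Equivalently, a compound diminished fourth: a diminished fourth plus an octave.)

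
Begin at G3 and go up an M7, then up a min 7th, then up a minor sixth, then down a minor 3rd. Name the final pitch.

A5

G3 up a major seventh → F#4 (11 semitones).
A minor seventh up from F#4 is E5.
E5 up a minor sixth → C6 (8 semitones).
C6 down a minor third → A5 (3 semitones).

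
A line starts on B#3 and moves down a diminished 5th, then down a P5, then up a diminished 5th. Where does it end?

B#3 down a diminished fifth → E##3 (6 semitones).
E##3 down a perfect fifth → A##2 (7 semitones).
A diminished fifth up from A##2 is E#3.

E#3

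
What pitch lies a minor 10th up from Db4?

Fb5

Counting three letter names plus an octave up from D lands on F.
A minor tenth is 15 semitones; 15 semitones up from Db4 gives Fb5.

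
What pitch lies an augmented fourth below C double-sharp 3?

Counting four letter names down from C lands on G.
An augmented fourth spans 6 semitones, so from C##3 the target pitch is G#2.

G sharp 2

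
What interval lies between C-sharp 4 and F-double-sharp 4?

augmented 4th

C to F spans four letter names (C-D-E-F): a fourth.
The perfect fourth is 5 semitones; here we have 6, one semitone wider: augmented.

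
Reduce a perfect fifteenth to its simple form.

Take out an octave (7 from the number): 15 − 7 = 8.
So a perfect fifteenth is an octave plus a perfect octave. The quality is unchanged.

perfect 8th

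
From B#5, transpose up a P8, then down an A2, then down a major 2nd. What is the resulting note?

G6

A perfect octave up from B#5 is B#6.
Down an augmented second from B#6: A6 (3 semitones down).
Down a major second from A6: G6 (2 semitones down).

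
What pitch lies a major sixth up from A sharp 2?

The sixth takes the letter from A up to F.
Moving 9 semitones up from A#2 (the size of a major sixth) reaches F##3.

F double-sharp 3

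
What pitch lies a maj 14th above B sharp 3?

Counting seven letter names plus an octave up from B lands on A.
A major fourteenth spans 23 semitones, so from B#3 the target pitch is A##5.

A double-sharp 5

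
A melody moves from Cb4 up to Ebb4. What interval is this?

C to E spans three letter names (C-D-E): a third.
Cb4 to Ebb4 is 3 semitones, a half step short of the major third (4), so this is minor.

minor 3rd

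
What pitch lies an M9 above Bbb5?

The ninth's letter: B up two letter names plus an octave → C.
Moving 14 semitones up from Bbb5 (the size of a major ninth) reaches Cb7.

Cb7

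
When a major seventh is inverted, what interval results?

Inverted interval numbers add to nine, so a seventh pairs with a second (7 + 2 = 9).
And major becomes minor under inversion, so we get a minor second.

minor 2nd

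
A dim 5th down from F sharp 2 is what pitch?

B sharp 1

Counting five letter names down from F lands on B.
A diminished fifth spans 6 semitones, so from F#2 the target pitch is B#1.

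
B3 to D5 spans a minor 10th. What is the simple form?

Each octave removed subtracts seven from the number: 10 − 7 = 3.
That makes a minor tenth a compound minor third — an octave plus a minor third.

minor 3rd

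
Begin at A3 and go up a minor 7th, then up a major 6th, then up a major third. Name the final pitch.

A minor seventh up from A3 is G4.
G4 up a major sixth → E5 (9 semitones).
A major third up from E5 is G#5.

G#5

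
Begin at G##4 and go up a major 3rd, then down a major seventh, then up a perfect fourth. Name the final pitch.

F##4

A major third up from G##4 is B##4.
A major seventh down from B##4 is C##4.
Up a perfect fourth from C##4: F##4 (5 semitones up).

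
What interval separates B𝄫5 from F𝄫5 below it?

augmented fourth

Descending from Bbb5 to Fbb5 is the same interval as ascending Fbb5 to Bbb5.
F to B spans four letter names (F-G-A-B): a fourth.
The perfect fourth is 5 semitones; here we have 6, one semitone wider: augmented.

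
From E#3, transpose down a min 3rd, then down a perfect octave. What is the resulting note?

A minor third down from E#3 is C##3.
C##3 down a perfect octave → C##2 (12 semitones).

C##2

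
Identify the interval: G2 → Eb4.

G to E spans six letter names (G-A-B-C-D-E), plus an octave — that makes it a thirteenth of some quality.
G2 to Eb4 is 20 semitones, a half step short of the major thirteenth (21), so this is minor.
(Equivalently, a compound minor sixth: a minor sixth plus an octave.)

minor 13th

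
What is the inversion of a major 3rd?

minor 6th

The rule of nine gives the new number: 9 − 3 = 6, so a third becomes a sixth.
The quality also flips — major becomes minor — giving a minor sixth.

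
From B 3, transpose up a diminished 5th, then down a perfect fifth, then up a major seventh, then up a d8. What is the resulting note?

A flat 5

Up a diminished fifth from B3: F4 (6 semitones up).
F4 down a perfect fifth → Bb3 (7 semitones).
A major seventh up from Bb3 is A4.
A diminished octave up from A4 is Ab5.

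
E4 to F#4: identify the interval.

E to F spans two letter names (E-F): a second.
Counting semitones, E4→F#4 is 2, which is the major second.

M2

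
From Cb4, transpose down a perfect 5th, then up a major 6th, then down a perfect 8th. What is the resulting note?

Cb4 down a perfect fifth → Fb3 (7 semitones).
A major sixth up from Fb3 is Db4.
Down a perfect octave from Db4: Db3 (12 semitones down).

Db3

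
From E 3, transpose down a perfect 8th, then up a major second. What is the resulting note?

F sharp 2

A perfect octave down from E3 is E2.
E2 up a major second → F#2 (2 semitones).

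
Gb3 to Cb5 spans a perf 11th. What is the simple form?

Take out an octave (7 from the number): 11 − 7 = 4.
That makes a perfect eleventh a compound perfect fourth — an octave plus a perfect fourth.

P4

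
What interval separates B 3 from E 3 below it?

Descending from B3 to E3 is the same interval as ascending E3 to B3.
E to B spans five letter names (E-F-G-A-B): a fifth.
Counting semitones, E3→B3 is 7, which is the perfect fifth.

perfect 5th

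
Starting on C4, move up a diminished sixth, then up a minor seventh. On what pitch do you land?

Up a diminished sixth from C4: Abb4 (7 semitones up).
A minor seventh up from Abb4 is Gbb5.

Gbb5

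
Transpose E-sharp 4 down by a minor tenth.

The tenth's letter: E down three letter names plus an octave → C.
A minor tenth spans 15 semitones, so from E#4 the target pitch is C##3.

C-double-sharp 3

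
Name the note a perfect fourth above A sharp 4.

Counting four letter names up from A lands on D.
A perfect fourth is 5 semitones; 5 semitones up from A#4 gives D#5.

D sharp 5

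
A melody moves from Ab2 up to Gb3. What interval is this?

minor 7th

A to G spans seven letter names (A-B-C-D-E-F-G) — that makes it a seventh of some quality.
At 10 semitones, Ab2→Gb3 falls one short of a major seventh: minor.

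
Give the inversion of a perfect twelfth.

P4

First reduce the compound perfect twelfth to its simple form, a perfect fifth.
Inverted interval numbers add to nine, so a fifth pairs with a fourth (5 + 4 = 9).
Quality inverts too: perfect stays perfect. That makes the inversion a perfect fourth.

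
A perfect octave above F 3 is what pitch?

F 4

An octave keeps the letter name F, an octave up from F.
A perfect octave spans 12 semitones, so from F3 the target pitch is F4.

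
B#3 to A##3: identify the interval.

Descending from B#3 to A##3 is the same interval as ascending A##3 to B#3.
A to B spans two letter names (A-B), so the interval is some kind of second.
A##3 to B#3 is 1 semitone, a half step short of the major second (2), so this is minor.

minor 2nd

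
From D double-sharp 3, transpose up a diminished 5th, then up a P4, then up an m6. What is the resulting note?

A diminished fifth up from D##3 is A#3.
A#3 up a perfect fourth → D#4 (5 semitones).
Up a minor sixth from D#4: B4 (8 semitones up).

B 4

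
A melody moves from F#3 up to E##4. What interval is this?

A7

F to E spans seven letter names (F-G-A-B-C-D-E): a seventh.
The major seventh is 11 semitones; here we have 12, one semitone wider: augmented.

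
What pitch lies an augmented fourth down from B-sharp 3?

F-sharp 3

Counting four letter names down from B lands on F.
An augmented fourth is 6 semitones; 6 semitones down from B#3 gives F#3.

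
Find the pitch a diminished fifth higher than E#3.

B3

Counting five letter names up from E lands on B.
Moving 6 semitones up from E#3 (the size of a diminished fifth) reaches B3.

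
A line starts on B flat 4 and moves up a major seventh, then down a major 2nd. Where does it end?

G 5

Up a major seventh from Bb4: A5 (11 semitones up).
A major second down from A5 is G5.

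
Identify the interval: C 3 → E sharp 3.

C to E spans three letter names (C-D-E) — that makes it a third of some quality.
The major third is 4 semitones; here we have 5, one semitone wider: augmented.

augmented third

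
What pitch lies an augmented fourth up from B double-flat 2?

Four letter names up from B: E.
Moving 6 semitones up from Bbb2 (the size of an augmented fourth) reaches Eb3.

E flat 3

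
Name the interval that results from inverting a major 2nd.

Inverted interval numbers add to nine, so a second pairs with a seventh (2 + 7 = 9).
Quality inverts too: major becomes minor. That makes the inversion a minor seventh.

minor seventh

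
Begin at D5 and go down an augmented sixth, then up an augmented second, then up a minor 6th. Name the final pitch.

Eb5

An augmented sixth down from D5 is Fb4.
Fb4 up an augmented second → G4 (3 semitones).
Up a minor sixth from G4: Eb5 (8 semitones up).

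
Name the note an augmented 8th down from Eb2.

The letter stays E (same as the start), shifted an octave down.
Moving 13 semitones down from Eb2 (the size of an augmented octave) reaches Ebb1.

Ebb1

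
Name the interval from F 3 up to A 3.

F to A spans three letter names (F-G-A), so the interval is some kind of third.
F3 to A3 is 4 semitones, matching the major third exactly, so the quality is major.

major 3rd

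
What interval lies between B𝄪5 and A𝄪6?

minor seventh

B to A spans seven letter names (B-C-D-E-F-G-A): a seventh.
A major seventh would be 11 semitones, but B##5 to A##6 is 10 — one semitone narrower, making it a minor seventh.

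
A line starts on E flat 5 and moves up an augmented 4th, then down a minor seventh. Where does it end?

B 4

Eb5 up an augmented fourth → A5 (6 semitones).
A5 down a minor seventh → B4 (10 semitones).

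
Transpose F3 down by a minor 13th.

A1

The thirteenth's letter: F down six letter names plus an octave → A.
A minor thirteenth spans 20 semitones, so from F3 the target pitch is A1.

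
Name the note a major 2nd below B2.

A2

Counting two letter names down from B lands on A.
A major second spans 2 semitones, so from B2 the target pitch is A2.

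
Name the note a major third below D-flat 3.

B-double-flat 2

Three letter names down from D: B.
A major third spans 4 semitones, so from Db3 the target pitch is Bbb2.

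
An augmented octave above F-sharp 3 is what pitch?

For an octave the letter name doesn't change: still F, an octave up.
Moving 13 semitones up from F#3 (the size of an augmented octave) reaches F##4.

F-double-sharp 4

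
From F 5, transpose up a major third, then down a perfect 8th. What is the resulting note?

A major third up from F5 is A5.
A5 down a perfect octave → A4 (12 semitones).

A 4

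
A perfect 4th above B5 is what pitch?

E6

Four letter names up from B: E.
A perfect fourth spans 5 semitones, so from B5 the target pitch is E6.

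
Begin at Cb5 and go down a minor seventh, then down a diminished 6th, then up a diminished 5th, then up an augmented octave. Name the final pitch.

A minor seventh down from Cb5 is Db4.
Down a diminished sixth from Db4: F#3 (7 semitones down).
F#3 up a diminished fifth → C4 (6 semitones).
Up an augmented octave from C4: C#5 (13 semitones up).

C#5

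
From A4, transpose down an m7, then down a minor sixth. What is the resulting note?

A minor seventh down from A4 is B3.
A minor sixth down from B3 is D#3.

D#3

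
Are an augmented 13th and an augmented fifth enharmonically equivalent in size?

No

An augmented thirteenth spans 22 semitones; an augmented fifth spans 8 semitones. They differ by 14.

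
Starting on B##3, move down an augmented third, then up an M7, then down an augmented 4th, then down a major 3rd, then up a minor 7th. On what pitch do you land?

Down an augmented third from B##3: G#3 (5 semitones down).
G#3 up a major seventh → F##4 (11 semitones).
Down an augmented fourth from F##4: C#4 (6 semitones down).
A major third down from C#4 is A3.
A minor seventh up from A3 is G4.

G4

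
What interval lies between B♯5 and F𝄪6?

B to F spans five letter names (B-C-D-E-F) — that makes it a fifth of some quality.
Counting semitones, B#5→F##6 is 7, which is the perfect fifth.

perfect fifth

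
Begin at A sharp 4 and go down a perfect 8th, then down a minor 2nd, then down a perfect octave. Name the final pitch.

G double-sharp 2

A perfect octave down from A#4 is A#3.
A minor second down from A#3 is G##3.
Down a perfect octave from G##3: G##2 (12 semitones down).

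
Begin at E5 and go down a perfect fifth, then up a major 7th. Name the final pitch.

E5 down a perfect fifth → A4 (7 semitones).
Up a major seventh from A4: G#5 (11 semitones up).

G#5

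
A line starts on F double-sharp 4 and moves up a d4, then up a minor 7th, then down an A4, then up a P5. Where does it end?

B flat 5

Up a diminished fourth from F##4: B4 (4 semitones up).
A minor seventh up from B4 is A5.
Down an augmented fourth from A5: Eb5 (6 semitones down).
A perfect fifth up from Eb5 is Bb5.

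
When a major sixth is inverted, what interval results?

The rule of nine gives the new number: 9 − 6 = 3, so a sixth becomes a third.
The quality also flips — major becomes minor — giving a minor third.

minor third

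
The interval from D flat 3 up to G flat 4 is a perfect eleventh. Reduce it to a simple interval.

perfect 4th

Take out an octave (7 from the number): 11 − 7 = 4.
That makes a perfect eleventh a compound perfect fourth — an octave plus a perfect fourth.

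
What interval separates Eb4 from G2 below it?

Descending from Eb4 to G2 is the same interval as ascending G2 to Eb4.
G to E spans six letter names (G-A-B-C-D-E), plus an octave: a thirteenth.
A major thirteenth would be 21 semitones, but G2 to Eb4 is 20 — one semitone narrower, making it a minor thirteenth.
(Equivalently, a compound minor sixth: a minor sixth plus an octave.)

minor thirteenth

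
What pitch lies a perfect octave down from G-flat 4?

The letter stays G (same as the start), shifted an octave down.
A perfect octave is 12 semitones; 12 semitones down from Gb4 gives Gb3.

G-flat 3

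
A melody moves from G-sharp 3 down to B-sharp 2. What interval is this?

Descending from G#3 to B#2 is the same interval as ascending B#2 to G#3.
B to G spans six letter names (B-C-D-E-F-G): a sixth.
At 8 semitones, B#2→G#3 falls one short of a major sixth: minor.

minor 6th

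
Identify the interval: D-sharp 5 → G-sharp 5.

D to G spans four letter names (D-E-F-G) — that makes it a fourth of some quality.
The perfect fourth spans 5 semitones, and D#5 to G#5 is exactly 5 semitones — so this is a perfect fourth.

perfect fourth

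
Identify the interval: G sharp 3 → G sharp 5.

G to G is the same letter name, plus 2 octaves, so the interval is some kind of fifteenth.
The perfect fifteenth spans 24 semitones, and G#3 to G#5 is exactly 24 semitones — so this is a perfect fifteenth.
(Equivalently, a compound perfect octave: a perfect octave plus an octave.)

perfect fifteenth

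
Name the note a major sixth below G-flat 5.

Counting six letter names down from G lands on B.
Moving 9 semitones down from Gb5 (the size of a major sixth) reaches Bbb4.

B-double-flat 4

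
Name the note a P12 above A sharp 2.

Five letters up from A (plus an octave) reaches E.
A perfect twelfth spans 19 semitones, so from A#2 the target pitch is E#4.

E sharp 4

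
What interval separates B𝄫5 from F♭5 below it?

Descending from Bbb5 to Fb5 is the same interval as ascending Fb5 to Bbb5.
F to B spans four letter names (F-G-A-B) — that makes it a fourth of some quality.
The perfect fourth spans 5 semitones, and Fb5 to Bbb5 is exactly 5 semitones — so this is a perfect fourth.

perfect 4th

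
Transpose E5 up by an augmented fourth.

A#5

The fourth takes the letter from E up to A.
An augmented fourth spans 6 semitones, so from E5 the target pitch is A#5.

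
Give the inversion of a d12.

augmented fourth

First reduce the compound diminished twelfth to its simple form, a diminished fifth.
Interval numbers invert to sum to nine: 5 + 4 = 9, so a fifth inverts to a fourth.
And diminished becomes augmented under inversion, so we get an augmented fourth.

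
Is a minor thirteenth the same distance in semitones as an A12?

Both span 20 semitones: a minor thirteenth and an augmented twelfth are the same chromatic distance.

Yes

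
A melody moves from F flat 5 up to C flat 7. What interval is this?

F to C spans five letter names (F-G-A-B-C), plus an octave, so the interval is some kind of twelfth.
Fb5 to Cb7 is 19 semitones, matching the perfect twelfth exactly, so the quality is perfect.
(Equivalently, a compound perfect fifth: a perfect fifth plus an octave.)

perfect twelfth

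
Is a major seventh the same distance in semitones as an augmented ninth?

A major seventh spans 11 semitones; an augmented ninth spans 15 semitones. They differ by 4.

No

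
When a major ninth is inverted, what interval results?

minor seventh

First reduce the compound major ninth to its simple form, a major second.
Interval numbers invert to sum to nine: 2 + 7 = 9, so a second inverts to a seventh.
Quality inverts too: major becomes minor. That makes the inversion a minor seventh.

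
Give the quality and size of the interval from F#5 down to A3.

Descending from F#5 to A3 is the same interval as ascending A3 to F#5.
A to F spans six letter names (A-B-C-D-E-F), plus an octave: a thirteenth.
Counting semitones, A3→F#5 is 21, which is the major thirteenth.
(Equivalently, a compound major sixth: a major sixth plus an octave.)

major thirteenth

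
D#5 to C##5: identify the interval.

Descending from D#5 to C##5 is the same interval as ascending C##5 to D#5.
C to D spans two letter names (C-D): a second.
A major second would be 2 semitones, but C##5 to D#5 is 1 — one semitone narrower, making it a minor second.

minor second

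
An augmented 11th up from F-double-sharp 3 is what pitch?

B-double-sharp 4

Four letters up from F (plus an octave) reaches B.
Moving 18 semitones up from F##3 (the size of an augmented eleventh) reaches B##4.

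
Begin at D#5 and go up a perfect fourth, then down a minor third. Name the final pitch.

A perfect fourth up from D#5 is G#5.
G#5 down a minor third → E#5 (3 semitones).

E#5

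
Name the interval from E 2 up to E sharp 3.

E to E is the same letter name, plus an octave — that makes it an octave of some quality.
A perfect octave would be 12 semitones; E2 to E#3 is 13, one semitone wider, so the interval is augmented.

augmented octave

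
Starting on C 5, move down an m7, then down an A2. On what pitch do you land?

A minor seventh down from C5 is D4.
An augmented second down from D4 is Cb4.

C flat 4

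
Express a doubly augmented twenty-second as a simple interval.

doubly augmented octave

Subtracting seven from the interval number removes an octave: 22 − 14 = 8.
So a doubly augmented twenty-second is 2 octaves plus a doubly augmented octave. The quality is unchanged.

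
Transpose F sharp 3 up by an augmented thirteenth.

The thirteenth's letter: F up six letter names plus an octave → D.
An augmented thirteenth spans 22 semitones, so from F#3 the target pitch is D##5.

D double-sharp 5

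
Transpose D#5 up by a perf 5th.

Five letter names up from D: A.
A perfect fifth is 7 semitones; 7 semitones up from D#5 gives A#5.

A#5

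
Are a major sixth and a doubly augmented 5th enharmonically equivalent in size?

Both span 9 semitones: a major sixth and a doubly augmented fifth are the same chromatic distance.

Yes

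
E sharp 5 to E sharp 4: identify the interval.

perfect 8th

Descending from E#5 to E#4 is the same interval as ascending E#4 to E#5.
E to E is the same letter name, plus an octave, so the interval is some kind of octave.
The perfect octave spans 12 semitones, and E#4 to E#5 is exactly 12 semitones — so this is a perfect octave.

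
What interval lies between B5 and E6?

perfect fourth

B to E spans four letter names (B-C-D-E): a fourth.
Counting semitones, B5→E6 is 5, which is the perfect fourth.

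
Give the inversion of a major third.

minor 6th

The rule of nine gives the new number: 9 − 3 = 6, so a third becomes a sixth.
The quality also flips — major becomes minor — giving a minor sixth.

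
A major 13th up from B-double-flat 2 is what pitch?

G-flat 4

Counting six letter names plus an octave up from B lands on G.
A major thirteenth spans 21 semitones, so from Bbb2 the target pitch is Gb4.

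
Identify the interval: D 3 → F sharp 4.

D to F spans three letter names (D-E-F), plus an octave — that makes it a tenth of some quality.
D3 to F#4 is 16 semitones, matching the major tenth exactly, so the quality is major.
(Equivalently, a compound major third: a major third plus an octave.)

major tenth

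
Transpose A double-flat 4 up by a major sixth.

F flat 5

The sixth takes the letter from A up to F.
A major sixth is 9 semitones; 9 semitones up from Abb4 gives Fb5.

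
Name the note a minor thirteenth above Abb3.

Six letters up from A (plus an octave) reaches F.
A minor thirteenth spans 20 semitones, so from Abb3 the target pitch is Fbb5.

Fbb5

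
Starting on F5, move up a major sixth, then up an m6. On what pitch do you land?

A major sixth up from F5 is D6.
A minor sixth up from D6 is Bb6.

Bb6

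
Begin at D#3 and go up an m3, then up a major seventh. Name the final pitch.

E#4

D#3 up a minor third → F#3 (3 semitones).
F#3 up a major seventh → E#4 (11 semitones).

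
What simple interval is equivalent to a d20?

diminished 6th

Take out 2 octaves (14 from the number): 20 − 14 = 6.
Quality carries through unchanged, so the simple form is a diminished sixth.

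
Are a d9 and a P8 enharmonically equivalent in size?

Both span 12 semitones: a diminished ninth and a perfect octave are the same chromatic distance.

Yes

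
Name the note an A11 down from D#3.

Four letters down from D (plus an octave) reaches A.
Moving 18 semitones down from D#3 (the size of an augmented eleventh) reaches A1.

A1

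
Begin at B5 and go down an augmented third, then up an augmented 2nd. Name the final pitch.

Down an augmented third from B5: Gb5 (5 semitones down).
Up an augmented second from Gb5: A5 (3 semitones up).

A5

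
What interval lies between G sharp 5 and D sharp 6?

G to D spans five letter names (G-A-B-C-D): a fifth.
The perfect fifth spans 7 semitones, and G#5 to D#6 is exactly 7 semitones — so this is a perfect fifth.

perfect 5th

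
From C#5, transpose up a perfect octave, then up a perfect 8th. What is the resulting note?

C#7

A perfect octave up from C#5 is C#6.
A perfect octave up from C#6 is C#7.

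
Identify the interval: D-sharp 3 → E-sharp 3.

major 2nd

D to E spans two letter names (D-E), so the interval is some kind of second.
Counting semitones, D#3→E#3 is 2, which is the major second.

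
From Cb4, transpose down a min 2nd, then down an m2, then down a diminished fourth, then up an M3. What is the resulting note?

A minor second down from Cb4 is Bb3.
A minor second down from Bb3 is A3.
A3 down a diminished fourth → E#3 (4 semitones).
E#3 up a major third → G##3 (4 semitones).

G##3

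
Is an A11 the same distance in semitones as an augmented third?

No

An augmented eleventh spans 18 semitones; an augmented third spans 5 semitones. They differ by 13.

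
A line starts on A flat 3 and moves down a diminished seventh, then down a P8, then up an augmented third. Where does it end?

D double-sharp 2

Down a diminished seventh from Ab3: B2 (9 semitones down).
A perfect octave down from B2 is B1.
An augmented third up from B1 is D##2.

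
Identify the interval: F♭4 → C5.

F to C spans five letter names (F-G-A-B-C): a fifth.
A perfect fifth would be 7 semitones; Fb4 to C5 is 8, one semitone wider, so the interval is augmented.

augmented 5th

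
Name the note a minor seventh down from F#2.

G#1

The seventh takes the letter from F down to G.
Moving 10 semitones down from F#2 (the size of a minor seventh) reaches G#1.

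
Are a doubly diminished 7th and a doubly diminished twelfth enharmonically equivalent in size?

No

A doubly diminished seventh is 8 semitones but a doubly diminished twelfth is 17 semitones — different sizes.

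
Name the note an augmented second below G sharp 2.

Two letter names down from G: F.
An augmented second is 3 semitones; 3 semitones down from G#2 gives F2.

F 2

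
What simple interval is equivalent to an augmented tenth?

Take out an octave (7 from the number): 10 − 7 = 3.
That makes an augmented tenth a compound augmented third — an octave plus an augmented third.

augmented third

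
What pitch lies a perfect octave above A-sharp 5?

A-sharp 6

For an octave the letter name doesn't change: still A, an octave up.
A perfect octave is 12 semitones; 12 semitones up from A#5 gives A#6.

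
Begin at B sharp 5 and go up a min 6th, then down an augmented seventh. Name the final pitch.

B#5 up a minor sixth → G#6 (8 semitones).
Down an augmented seventh from G#6: Ab5 (12 semitones down).

A flat 5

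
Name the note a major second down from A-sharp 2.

Two letter names down from A: G.
Moving 2 semitones down from A#2 (the size of a major second) reaches G#2.

G-sharp 2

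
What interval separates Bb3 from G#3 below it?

diminished third

Descending from Bb3 to G#3 is the same interval as ascending G#3 to Bb3.
G to B spans three letter names (G-A-B): a third.
The major third is 4 semitones; here we have 2, two semitones narrower: diminished.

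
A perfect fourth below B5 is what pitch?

The fourth takes the letter from B down to F.
Moving 5 semitones down from B5 (the size of a perfect fourth) reaches F#5.

F#5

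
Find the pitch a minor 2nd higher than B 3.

The second takes the letter from B up to C.
A minor second spans 1 semitone, so from B3 the target pitch is C4.

C 4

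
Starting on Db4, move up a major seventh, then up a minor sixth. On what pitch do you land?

Ab5

A major seventh up from Db4 is C5.
Up a minor sixth from C5: Ab5 (8 semitones up).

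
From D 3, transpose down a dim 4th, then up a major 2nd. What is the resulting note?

Down a diminished fourth from D3: A#2 (4 semitones down).
Up a major second from A#2: B#2 (2 semitones up).

B sharp 2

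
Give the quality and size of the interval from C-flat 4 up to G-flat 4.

C to G spans five letter names (C-D-E-F-G): a fifth.
Counting semitones, Cb4→Gb4 is 7, which is the perfect fifth.

P5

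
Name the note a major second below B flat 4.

A flat 4

Counting two letter names down from B lands on A.
Moving 2 semitones down from Bb4 (the size of a major second) reaches Ab4.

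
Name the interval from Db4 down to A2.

Descending from Db4 to A2 is the same interval as ascending A2 to Db4.
A to D spans four letter names (A-B-C-D), plus an octave: an eleventh.
A perfect eleventh would be 17 semitones; A2 to Db4 is 16, one semitone narrower, so the interval is diminished.
(Equivalently, a compound diminished fourth: a diminished fourth plus an octave.)

diminished eleventh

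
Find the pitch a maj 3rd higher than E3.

G#3

Three letter names up from E: G.
A major third is 4 semitones; 4 semitones up from E3 gives G#3.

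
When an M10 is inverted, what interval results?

First reduce the compound major tenth to its simple form, a major third.
Inverted interval numbers add to nine, so a third pairs with a sixth (3 + 6 = 9).
Quality inverts too: major becomes minor. That makes the inversion a minor sixth.

m6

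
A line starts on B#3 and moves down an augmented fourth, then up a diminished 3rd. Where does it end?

Down an augmented fourth from B#3: F#3 (6 semitones down).
F#3 up a diminished third → Ab3 (2 semitones).

Ab3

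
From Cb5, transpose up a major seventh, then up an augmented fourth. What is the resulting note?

A major seventh up from Cb5 is Bb5.
Bb5 up an augmented fourth → E6 (6 semitones).

E6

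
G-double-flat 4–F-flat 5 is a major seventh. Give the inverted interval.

m2

Inverted interval numbers add to nine, so a seventh pairs with a second (7 + 2 = 9).
And major becomes minor under inversion, so we get a minor second.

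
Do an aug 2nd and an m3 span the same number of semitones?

Both span 3 semitones: an augmented second and a minor third are the same chromatic distance.

Yes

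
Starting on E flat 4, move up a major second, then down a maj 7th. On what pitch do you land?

G flat 3

Up a major second from Eb4: F4 (2 semitones up).
A major seventh down from F4 is Gb3.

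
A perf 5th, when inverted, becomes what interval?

Inverted interval numbers add to nine, so a fifth pairs with a fourth (5 + 4 = 9).
And perfect stays perfect under inversion, so we get a perfect fourth.

perfect fourth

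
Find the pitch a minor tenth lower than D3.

Three letters down from D (plus an octave) reaches B.
A minor tenth spans 15 semitones, so from D3 the target pitch is B1.

B1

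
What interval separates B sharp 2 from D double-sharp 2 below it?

Descending from B#2 to D##2 is the same interval as ascending D##2 to B#2.
D to B spans six letter names (D-E-F-G-A-B), so the interval is some kind of sixth.
A major sixth would be 9 semitones, but D##2 to B#2 is 8 — one semitone narrower, making it a minor sixth.

minor sixth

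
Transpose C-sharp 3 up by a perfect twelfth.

G-sharp 4

The twelfth's letter: C up five letter names plus an octave → G.
A perfect twelfth is 19 semitones; 19 semitones up from C#3 gives G#4.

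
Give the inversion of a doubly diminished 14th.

doubly augmented second

First reduce the compound doubly diminished fourteenth to its simple form, a doubly diminished seventh.
Interval numbers invert to sum to nine: 7 + 2 = 9, so a seventh inverts to a second.
Quality inverts too: doubly diminished becomes doubly augmented. That makes the inversion a doubly augmented second.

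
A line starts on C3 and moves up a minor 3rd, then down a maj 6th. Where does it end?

C3 up a minor third → Eb3 (3 semitones).
Down a major sixth from Eb3: Gb2 (9 semitones down).

Gb2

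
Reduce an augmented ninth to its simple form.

Subtracting seven from the interval number removes an octave: 9 − 7 = 2.
That makes an augmented ninth a compound augmented second — an octave plus an augmented second.

A2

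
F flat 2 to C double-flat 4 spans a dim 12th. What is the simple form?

Each octave removed subtracts seven from the number: 12 − 7 = 5.
Quality carries through unchanged, so the simple form is a diminished fifth.

diminished 5th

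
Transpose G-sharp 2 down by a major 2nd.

F-sharp 2

Two letter names down from G: F.
A major second spans 2 semitones, so from G#2 the target pitch is F#2.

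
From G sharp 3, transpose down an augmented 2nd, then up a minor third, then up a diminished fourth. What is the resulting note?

G#3 down an augmented second → F3 (3 semitones).
F3 up a minor third → Ab3 (3 semitones).
A diminished fourth up from Ab3 is Dbb4.

D double-flat 4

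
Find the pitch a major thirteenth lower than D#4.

F#2

The thirteenth's letter: D down six letter names plus an octave → F.
Moving 21 semitones down from D#4 (the size of a major thirteenth) reaches F#2.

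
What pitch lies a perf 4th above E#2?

A#2

Four letter names up from E: A.
A perfect fourth spans 5 semitones, so from E#2 the target pitch is A#2.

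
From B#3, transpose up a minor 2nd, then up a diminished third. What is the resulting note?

B#3 up a minor second → C#4 (1 semitone).
C#4 up a diminished third → Eb4 (2 semitones).

Eb4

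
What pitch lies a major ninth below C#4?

The ninth's letter: C down two letter names plus an octave → B.
A major ninth is 14 semitones; 14 semitones down from C#4 gives B2.

B2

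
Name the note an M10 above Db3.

F4

Three letters up from D (plus an octave) reaches F.
A major tenth is 16 semitones; 16 semitones up from Db3 gives F4.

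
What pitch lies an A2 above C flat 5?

The second takes the letter from C up to D.
Moving 3 semitones up from Cb5 (the size of an augmented second) reaches D5.

D 5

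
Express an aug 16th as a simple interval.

A2

Take out 2 octaves (14 from the number): 16 − 14 = 2.
So an augmented sixteenth is 2 octaves plus an augmented second. The quality is unchanged.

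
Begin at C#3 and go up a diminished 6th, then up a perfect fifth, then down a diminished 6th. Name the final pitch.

Up a diminished sixth from C#3: Ab3 (7 semitones up).
Ab3 up a perfect fifth → Eb4 (7 semitones).
Eb4 down a diminished sixth → G#3 (7 semitones).

G#3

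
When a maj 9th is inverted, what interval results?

minor 7th

First reduce the compound major ninth to its simple form, a major second.
Interval numbers invert to sum to nine: 2 + 7 = 9, so a second inverts to a seventh.
Quality inverts too: major becomes minor. That makes the inversion a minor seventh.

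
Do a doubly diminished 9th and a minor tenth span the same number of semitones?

No

A doubly diminished ninth is 11 semitones but a minor tenth is 15 semitones — different sizes.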